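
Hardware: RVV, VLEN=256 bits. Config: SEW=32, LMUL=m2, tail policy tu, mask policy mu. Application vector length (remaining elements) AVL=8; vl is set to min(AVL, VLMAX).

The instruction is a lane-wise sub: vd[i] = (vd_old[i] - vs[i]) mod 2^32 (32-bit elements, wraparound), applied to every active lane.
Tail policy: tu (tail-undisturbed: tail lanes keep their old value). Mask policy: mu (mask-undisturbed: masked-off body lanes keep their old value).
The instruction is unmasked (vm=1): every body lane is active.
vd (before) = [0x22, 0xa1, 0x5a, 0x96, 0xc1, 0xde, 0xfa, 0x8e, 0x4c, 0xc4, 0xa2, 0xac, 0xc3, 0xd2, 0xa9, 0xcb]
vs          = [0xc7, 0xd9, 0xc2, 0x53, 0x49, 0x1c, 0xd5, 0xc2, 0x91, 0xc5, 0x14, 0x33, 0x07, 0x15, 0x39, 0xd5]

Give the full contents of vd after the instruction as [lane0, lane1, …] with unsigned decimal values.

vd = [4294967131, 4294967240, 4294967192, 67, 120, 194, 37, 4294967244, 76, 196, 162, 172, 195, 210, 169, 203]

VLMAX = (256 × 2) / 32 = 16 lanes
vl = min(AVL, VLMAX) = min(8, 16) = 8
lane  0: sub(0x22,0xc7) ⇒ 0xffffff5b
lane  1: sub(0xa1,0xd9) ⇒ 0xffffffc8
lane  2: sub(0x5a,0xc2) ⇒ 0xffffff98
lane  3: sub(0x96,0x53) ⇒ 0x43
lane  4: sub(0xc1,0x49) ⇒ 0x78
lane  5: sub(0xde,0x1c) ⇒ 0xc2
lane  6: sub(0xfa,0xd5) ⇒ 0x25
lane  7: sub(0x8e,0xc2) ⇒ 0xffffffcc
lane  8: tail/keep ⇒ 0x4c
lane  9: tail/keep ⇒ 0xc4
lane 10: tail/keep ⇒ 0xa2
lane 11: tail/keep ⇒ 0xac
lane 12: tail/keep ⇒ 0xc3
lane 13: tail/keep ⇒ 0xd2
lane 14: tail/keep ⇒ 0xa9
lane 15: tail/keep ⇒ 0xcb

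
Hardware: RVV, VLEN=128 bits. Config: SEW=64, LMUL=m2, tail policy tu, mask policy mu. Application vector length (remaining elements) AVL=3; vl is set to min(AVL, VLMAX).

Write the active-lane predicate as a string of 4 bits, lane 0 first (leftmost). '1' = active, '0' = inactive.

predicate = 1110

VLMAX = VLEN×LMUL/SEW = 128×2/64 = 4
AVL=3 ≤ VLMAX=4, so vl = 3
bits (lane 0 leftmost): 1110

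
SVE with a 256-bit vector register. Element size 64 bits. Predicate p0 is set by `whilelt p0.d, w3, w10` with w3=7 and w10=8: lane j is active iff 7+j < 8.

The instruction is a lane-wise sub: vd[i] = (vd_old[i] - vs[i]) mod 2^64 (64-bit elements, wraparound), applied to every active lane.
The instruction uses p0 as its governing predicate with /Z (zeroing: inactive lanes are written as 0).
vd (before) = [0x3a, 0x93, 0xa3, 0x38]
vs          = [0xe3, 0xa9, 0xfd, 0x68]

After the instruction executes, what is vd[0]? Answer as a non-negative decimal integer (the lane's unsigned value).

vd[0] = 18446744073709551447

lane count: 256 div 64 = 4
p0[j] = (7+j < 8); true for j=0..0 → 1 lanes set
  i=0: sub(0x3a,0xe3) → 18446744073709551447
  i=1: tail/zero → 0
  i=2: tail/zero → 0
  i=3: tail/zero → 0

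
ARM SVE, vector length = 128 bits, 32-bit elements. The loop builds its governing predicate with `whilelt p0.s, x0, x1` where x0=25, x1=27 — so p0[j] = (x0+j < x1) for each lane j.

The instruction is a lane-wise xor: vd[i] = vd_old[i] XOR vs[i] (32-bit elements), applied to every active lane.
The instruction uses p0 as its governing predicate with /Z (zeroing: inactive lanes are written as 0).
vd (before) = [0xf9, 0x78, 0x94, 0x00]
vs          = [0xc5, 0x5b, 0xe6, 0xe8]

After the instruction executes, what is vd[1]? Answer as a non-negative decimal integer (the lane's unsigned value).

register lanes = 128/32 = 4
p0[j] = (25+j < 27); true for j=0..1 → 2 lanes set
[0] xor(0xf9,0xc5) = 0x3c
[1] xor(0x78,0x5b) = 0x23
[2] tail/zero = 0x00
[3] tail/zero = 0x00

vd[1] = 35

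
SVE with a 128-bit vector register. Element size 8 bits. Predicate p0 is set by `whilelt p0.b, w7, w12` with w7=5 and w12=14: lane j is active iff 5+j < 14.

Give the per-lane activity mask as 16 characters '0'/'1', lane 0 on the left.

predicate = 1111111110000000

lane count: 128 div 8 = 16
p0[j] = (5+j < 14); true for j=0..8 → 9 lanes set
bits (lane 0 leftmost): 1111111110000000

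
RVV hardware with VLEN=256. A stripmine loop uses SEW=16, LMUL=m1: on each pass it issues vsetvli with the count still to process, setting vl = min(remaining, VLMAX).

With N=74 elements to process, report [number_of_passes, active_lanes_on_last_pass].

lanes per group: 256·1/16 = 16
N=74: ⌈74/16⌉ = 5 iters; last vl = 74 − 4×16 = 10

[iterations, last_vl] = [5, 10]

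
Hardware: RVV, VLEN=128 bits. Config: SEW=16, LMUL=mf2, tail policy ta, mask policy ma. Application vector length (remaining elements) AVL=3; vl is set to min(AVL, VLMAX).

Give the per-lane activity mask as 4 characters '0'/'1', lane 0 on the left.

VLMAX = VLEN×LMUL/SEW = 128×1/2/16 = 4
AVL=3 ≤ VLMAX=4, so vl = 3
bits (lane 0 leftmost): 1110

predicate = 1110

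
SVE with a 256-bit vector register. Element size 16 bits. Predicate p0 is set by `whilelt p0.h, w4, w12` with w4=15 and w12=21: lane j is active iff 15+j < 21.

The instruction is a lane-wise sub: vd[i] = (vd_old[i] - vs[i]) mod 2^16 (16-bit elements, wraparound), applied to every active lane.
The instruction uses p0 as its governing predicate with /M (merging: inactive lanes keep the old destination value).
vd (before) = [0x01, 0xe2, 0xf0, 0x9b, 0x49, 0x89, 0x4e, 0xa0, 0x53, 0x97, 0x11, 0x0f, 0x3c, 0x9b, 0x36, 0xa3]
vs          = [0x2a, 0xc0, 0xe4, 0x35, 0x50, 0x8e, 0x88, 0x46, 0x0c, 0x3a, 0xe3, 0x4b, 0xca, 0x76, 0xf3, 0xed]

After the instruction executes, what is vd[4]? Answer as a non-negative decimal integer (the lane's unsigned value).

vd[4] = 65529

lane count: 256 div 16 = 16
whilelt: lane j active iff 15+j < 21 → j < 6 → 6 active
  i=0: sub(0x01,0x2a) → 65495
  i=1: sub(0xe2,0xc0) → 34
  i=2: sub(0xf0,0xe4) → 12
  i=3: sub(0x9b,0x35) → 102
  i=4: sub(0x49,0x50) → 65529
  i=5: sub(0x89,0x8e) → 65531
  i=6: tail/keep → 78
  i=7: tail/keep → 160
  i=8: tail/keep → 83
  i=9: tail/keep → 151
  i=10: tail/keep → 17
  i=11: tail/keep → 15
  i=12: tail/keep → 60
  i=13: tail/keep → 155
  i=14: tail/keep → 54
  i=15: tail/keep → 163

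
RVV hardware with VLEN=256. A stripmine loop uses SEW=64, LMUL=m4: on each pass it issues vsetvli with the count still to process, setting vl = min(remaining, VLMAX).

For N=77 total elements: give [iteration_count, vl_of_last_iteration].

[iterations, last_vl] = [5, 13]

VLMAX = VLEN×LMUL/SEW = 256×4/64 = 16
iterations = ceil(77/16) = 5; final-pass vl = 13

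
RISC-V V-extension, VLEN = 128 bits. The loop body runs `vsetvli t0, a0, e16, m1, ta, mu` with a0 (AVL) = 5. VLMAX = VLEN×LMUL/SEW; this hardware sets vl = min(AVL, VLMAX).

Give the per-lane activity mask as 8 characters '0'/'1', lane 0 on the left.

VLMAX = (128 × 1) / 16 = 8 lanes
AVL=5 ≤ VLMAX=8, so vl = 5
bits (lane 0 leftmost): 11111000

predicate = 11111000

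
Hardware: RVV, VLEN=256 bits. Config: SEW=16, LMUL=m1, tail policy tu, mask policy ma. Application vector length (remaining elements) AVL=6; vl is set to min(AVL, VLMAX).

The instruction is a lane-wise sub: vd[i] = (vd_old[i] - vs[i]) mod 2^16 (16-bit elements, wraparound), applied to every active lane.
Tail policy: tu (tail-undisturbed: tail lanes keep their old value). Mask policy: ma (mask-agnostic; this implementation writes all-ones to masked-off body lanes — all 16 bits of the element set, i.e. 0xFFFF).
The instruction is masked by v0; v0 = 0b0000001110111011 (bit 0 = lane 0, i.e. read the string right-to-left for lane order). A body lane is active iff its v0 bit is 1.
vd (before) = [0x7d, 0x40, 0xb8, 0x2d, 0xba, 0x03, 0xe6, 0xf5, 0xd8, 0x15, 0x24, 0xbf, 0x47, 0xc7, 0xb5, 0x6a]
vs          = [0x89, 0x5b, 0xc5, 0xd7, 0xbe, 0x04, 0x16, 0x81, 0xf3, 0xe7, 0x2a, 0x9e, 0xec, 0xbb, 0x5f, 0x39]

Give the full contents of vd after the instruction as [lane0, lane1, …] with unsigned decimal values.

vd = [65524, 65509, 65535, 65366, 65532, 65535, 230, 245, 216, 21, 36, 191, 71, 199, 181, 106]

lanes per group: 256·1/16 = 16
AVL=6 ≤ VLMAX=16, so vl = 6
[0] sub(0x7d,0x89) = 0xfff4
[1] sub(0x40,0x5b) = 0xffe5
[2] mask-off/ones = 0xffff
[3] sub(0x2d,0xd7) = 0xff56
[4] sub(0xba,0xbe) = 0xfffc
[5] sub(0x03,0x04) = 0xffff
[6] tail/keep = 0xe6
[7] tail/keep = 0xf5
[8] tail/keep = 0xd8
[9] tail/keep = 0x15
[10] tail/keep = 0x24
[11] tail/keep = 0xbf
[12] tail/keep = 0x47
[13] tail/keep = 0xc7
[14] tail/keep = 0xb5
[15] tail/keep = 0x6a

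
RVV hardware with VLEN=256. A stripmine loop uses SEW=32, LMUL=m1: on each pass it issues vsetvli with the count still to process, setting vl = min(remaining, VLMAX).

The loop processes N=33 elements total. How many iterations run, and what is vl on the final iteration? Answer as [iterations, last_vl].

VLMAX = VLEN×LMUL/SEW = 256×1/32 = 8
N=33: ⌈33/8⌉ = 5 iters; last vl = 33 − 4×8 = 1

[iterations, last_vl] = [5, 1]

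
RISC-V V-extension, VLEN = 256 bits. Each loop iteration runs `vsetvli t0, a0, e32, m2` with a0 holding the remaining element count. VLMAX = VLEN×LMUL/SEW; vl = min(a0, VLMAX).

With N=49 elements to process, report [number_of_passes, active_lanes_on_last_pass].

lanes per group: 256·2/32 = 16
N=49: ⌈49/16⌉ = 4 iters; last vl = 49 − 3×16 = 1

[iterations, last_vl] = [4, 1]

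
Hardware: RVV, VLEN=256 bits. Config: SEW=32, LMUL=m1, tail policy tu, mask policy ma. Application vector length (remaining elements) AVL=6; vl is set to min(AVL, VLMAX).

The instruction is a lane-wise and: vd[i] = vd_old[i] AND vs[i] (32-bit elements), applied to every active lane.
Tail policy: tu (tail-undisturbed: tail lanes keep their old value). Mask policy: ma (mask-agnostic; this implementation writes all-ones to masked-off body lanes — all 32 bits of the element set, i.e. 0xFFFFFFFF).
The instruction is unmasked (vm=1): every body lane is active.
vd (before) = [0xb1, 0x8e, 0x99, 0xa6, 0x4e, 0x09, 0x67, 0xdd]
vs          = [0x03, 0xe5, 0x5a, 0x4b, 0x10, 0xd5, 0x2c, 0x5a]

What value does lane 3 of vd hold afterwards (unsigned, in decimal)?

VLMAX = VLEN×LMUL/SEW = 256×1/32 = 8
AVL=6 ≤ VLMAX=8, so vl = 6
  i=0: and(0xb1,0x03) → 1
  i=1: and(0x8e,0xe5) → 132
  i=2: and(0x99,0x5a) → 24
  i=3: and(0xa6,0x4b) → 2
  i=4: and(0x4e,0x10) → 0
  i=5: and(0x09,0xd5) → 1
  i=6: tail/keep → 103
  i=7: tail/keep → 221

vd[3] = 2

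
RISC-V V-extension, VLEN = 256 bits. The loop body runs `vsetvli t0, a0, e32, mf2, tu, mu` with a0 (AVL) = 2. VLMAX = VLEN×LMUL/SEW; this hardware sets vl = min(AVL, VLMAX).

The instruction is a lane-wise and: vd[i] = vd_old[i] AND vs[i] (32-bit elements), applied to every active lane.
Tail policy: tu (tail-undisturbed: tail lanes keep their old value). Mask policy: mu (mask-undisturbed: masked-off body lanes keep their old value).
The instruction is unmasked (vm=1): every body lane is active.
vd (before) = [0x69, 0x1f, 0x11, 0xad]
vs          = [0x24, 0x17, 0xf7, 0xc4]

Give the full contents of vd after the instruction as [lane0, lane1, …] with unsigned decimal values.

lanes per group: 256·1/2/32 = 4
AVL=2 ≤ VLMAX=4, so vl = 2
lane  0: and(0x69,0x24) ⇒ 0x20
lane  1: and(0x1f,0x17) ⇒ 0x17
lane  2: tail/keep ⇒ 0x11
lane  3: tail/keep ⇒ 0xad

vd = [32, 23, 17, 173]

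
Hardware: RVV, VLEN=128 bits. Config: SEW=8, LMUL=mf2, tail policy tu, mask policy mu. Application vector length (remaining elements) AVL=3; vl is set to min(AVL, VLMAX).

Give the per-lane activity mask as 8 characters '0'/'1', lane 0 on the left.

predicate = 11100000

VLMAX = VLEN×LMUL/SEW = 128×1/2/8 = 8
AVL=3 ≤ VLMAX=8, so vl = 3
bits (lane 0 leftmost): 11100000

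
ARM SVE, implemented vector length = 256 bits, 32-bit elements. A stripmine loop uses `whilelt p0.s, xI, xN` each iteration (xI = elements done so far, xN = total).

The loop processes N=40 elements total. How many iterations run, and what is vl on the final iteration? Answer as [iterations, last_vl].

256-bit reg / 32-bit elem → 8 lanes
N=40: ⌈40/8⌉ = 5 iters; last vl = 40 − 4×8 = 8

[iterations, last_vl] = [5, 8]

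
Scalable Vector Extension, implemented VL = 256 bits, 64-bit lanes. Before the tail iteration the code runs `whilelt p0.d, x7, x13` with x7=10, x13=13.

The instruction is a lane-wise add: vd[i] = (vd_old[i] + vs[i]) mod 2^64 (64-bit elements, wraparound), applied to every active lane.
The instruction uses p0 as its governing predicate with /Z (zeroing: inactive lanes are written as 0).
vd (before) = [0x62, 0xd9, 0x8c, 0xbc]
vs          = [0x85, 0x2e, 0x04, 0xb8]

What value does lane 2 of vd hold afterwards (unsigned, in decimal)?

register lanes = 256/64 = 4
active while 10+j < 13, i.e. j ∈ [0,3) capped at 4 ⇒ 3
  i=0: add(0x62,0x85) → 231
  i=1: add(0xd9,0x2e) → 263
  i=2: add(0x8c,0x04) → 144
  i=3: tail/zero → 0

vd[2] = 144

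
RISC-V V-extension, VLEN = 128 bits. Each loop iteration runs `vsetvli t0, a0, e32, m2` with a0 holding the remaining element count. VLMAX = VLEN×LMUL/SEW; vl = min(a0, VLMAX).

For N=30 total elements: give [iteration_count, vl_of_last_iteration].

[iterations, last_vl] = [4, 6]

VLMAX = (128 × 2) / 32 = 8 lanes
30 elements at 8/iter → 4 passes, remainder 6 on the last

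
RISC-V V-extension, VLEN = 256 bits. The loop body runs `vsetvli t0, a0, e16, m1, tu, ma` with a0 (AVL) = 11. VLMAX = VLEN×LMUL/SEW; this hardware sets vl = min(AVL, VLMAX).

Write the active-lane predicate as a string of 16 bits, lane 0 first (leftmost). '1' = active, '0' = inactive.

predicate = 1111111111100000

lanes per group: 256·1/16 = 16
AVL=11 ≤ VLMAX=16, so vl = 11
bits (lane 0 leftmost): 1111111111100000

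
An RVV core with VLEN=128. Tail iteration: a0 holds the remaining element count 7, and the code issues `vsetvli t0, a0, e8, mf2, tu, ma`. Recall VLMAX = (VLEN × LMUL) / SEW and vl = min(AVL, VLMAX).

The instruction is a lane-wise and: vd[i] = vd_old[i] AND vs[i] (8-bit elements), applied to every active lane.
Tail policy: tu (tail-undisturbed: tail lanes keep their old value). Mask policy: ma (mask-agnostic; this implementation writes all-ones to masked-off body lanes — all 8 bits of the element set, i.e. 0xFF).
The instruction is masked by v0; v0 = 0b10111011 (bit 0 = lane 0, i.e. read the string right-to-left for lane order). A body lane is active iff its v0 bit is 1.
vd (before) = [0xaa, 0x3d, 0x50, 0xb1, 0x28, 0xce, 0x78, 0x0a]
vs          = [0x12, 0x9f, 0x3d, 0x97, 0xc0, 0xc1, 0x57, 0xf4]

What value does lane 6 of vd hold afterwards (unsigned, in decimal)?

lanes per group: 128·1/2/8 = 8
AVL=7 ≤ VLMAX=8, so vl = 7
  i=0: and(0xaa,0x12) → 2
  i=1: and(0x3d,0x9f) → 29
  i=2: mask-off/ones → 255
  i=3: and(0xb1,0x97) → 145
  i=4: and(0x28,0xc0) → 0
  i=5: and(0xce,0xc1) → 192
  i=6: mask-off/ones → 255
  i=7: tail/keep → 10

vd[6] = 255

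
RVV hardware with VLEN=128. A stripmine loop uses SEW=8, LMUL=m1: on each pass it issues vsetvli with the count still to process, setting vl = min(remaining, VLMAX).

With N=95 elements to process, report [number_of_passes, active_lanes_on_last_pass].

VLMAX = (128 × 1) / 8 = 16 lanes
N=95: ⌈95/16⌉ = 6 iters; last vl = 95 − 5×16 = 15

[iterations, last_vl] = [6, 15]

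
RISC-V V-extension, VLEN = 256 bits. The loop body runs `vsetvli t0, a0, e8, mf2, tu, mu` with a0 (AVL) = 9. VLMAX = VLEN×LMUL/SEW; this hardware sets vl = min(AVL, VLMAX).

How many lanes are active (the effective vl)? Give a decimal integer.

vl = 9

lanes per group: 256·1/2/8 = 16
vl ← min(9, 16) = 9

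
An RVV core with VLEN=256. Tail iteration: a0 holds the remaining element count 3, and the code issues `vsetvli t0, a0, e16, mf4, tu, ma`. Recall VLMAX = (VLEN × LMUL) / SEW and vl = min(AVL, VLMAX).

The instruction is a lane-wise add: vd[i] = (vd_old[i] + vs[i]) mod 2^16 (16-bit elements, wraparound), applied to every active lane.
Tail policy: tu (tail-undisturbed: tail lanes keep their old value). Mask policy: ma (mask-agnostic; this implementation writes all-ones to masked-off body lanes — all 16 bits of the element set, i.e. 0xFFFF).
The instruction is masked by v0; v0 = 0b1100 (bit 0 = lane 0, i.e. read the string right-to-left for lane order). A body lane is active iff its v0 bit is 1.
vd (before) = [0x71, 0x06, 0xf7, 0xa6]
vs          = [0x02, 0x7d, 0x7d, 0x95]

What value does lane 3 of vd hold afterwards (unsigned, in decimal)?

lanes per group: 256·1/4/16 = 4
vl ← min(3, 4) = 3
[0] mask-off/ones = 0xffff
[1] mask-off/ones = 0xffff
[2] add(0xf7,0x7d) = 0x174
[3] tail/keep = 0xa6

vd[3] = 166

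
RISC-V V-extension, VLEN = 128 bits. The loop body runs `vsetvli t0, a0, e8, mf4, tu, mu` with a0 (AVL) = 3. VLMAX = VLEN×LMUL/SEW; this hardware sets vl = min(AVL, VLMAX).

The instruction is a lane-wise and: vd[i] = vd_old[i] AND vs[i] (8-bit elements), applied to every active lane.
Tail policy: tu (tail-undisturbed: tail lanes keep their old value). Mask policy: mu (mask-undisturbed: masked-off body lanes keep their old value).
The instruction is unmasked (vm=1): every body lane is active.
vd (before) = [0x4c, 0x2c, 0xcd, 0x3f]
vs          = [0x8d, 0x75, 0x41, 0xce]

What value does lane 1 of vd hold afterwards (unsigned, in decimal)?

VLMAX = VLEN×LMUL/SEW = 128×1/4/8 = 4
vl ← min(3, 4) = 3
[0] and(0x4c,0x8d) = 0x0c
[1] and(0x2c,0x75) = 0x24
[2] and(0xcd,0x41) = 0x41
[3] tail/keep = 0x3f

vd[1] = 36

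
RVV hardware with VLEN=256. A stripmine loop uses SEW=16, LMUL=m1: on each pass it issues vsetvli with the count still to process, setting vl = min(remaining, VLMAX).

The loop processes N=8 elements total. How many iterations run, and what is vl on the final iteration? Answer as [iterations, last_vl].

[iterations, last_vl] = [1, 8]

VLMAX = VLEN×LMUL/SEW = 256×1/16 = 16
8 elements at 16/iter → 1 passes, remainder 8 on the last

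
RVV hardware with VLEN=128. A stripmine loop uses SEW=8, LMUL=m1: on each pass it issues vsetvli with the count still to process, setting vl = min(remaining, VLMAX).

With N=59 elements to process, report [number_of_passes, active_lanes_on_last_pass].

[iterations, last_vl] = [4, 11]

lanes per group: 128·1/8 = 16
59 elements at 16/iter → 4 passes, remainder 11 on the last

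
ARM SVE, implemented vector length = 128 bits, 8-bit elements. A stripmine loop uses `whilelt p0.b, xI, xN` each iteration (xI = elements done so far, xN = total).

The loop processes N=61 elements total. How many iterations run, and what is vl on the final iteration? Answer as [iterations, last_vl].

register lanes = 128/8 = 16
iterations = ceil(61/16) = 4; final-pass vl = 13

[iterations, last_vl] = [4, 13]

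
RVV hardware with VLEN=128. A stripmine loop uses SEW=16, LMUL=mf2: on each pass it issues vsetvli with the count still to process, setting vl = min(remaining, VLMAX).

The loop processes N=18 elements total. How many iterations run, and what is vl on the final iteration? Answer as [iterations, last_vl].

lanes per group: 128·1/2/16 = 4
N=18: ⌈18/4⌉ = 5 iters; last vl = 18 − 4×4 = 2

[iterations, last_vl] = [5, 2]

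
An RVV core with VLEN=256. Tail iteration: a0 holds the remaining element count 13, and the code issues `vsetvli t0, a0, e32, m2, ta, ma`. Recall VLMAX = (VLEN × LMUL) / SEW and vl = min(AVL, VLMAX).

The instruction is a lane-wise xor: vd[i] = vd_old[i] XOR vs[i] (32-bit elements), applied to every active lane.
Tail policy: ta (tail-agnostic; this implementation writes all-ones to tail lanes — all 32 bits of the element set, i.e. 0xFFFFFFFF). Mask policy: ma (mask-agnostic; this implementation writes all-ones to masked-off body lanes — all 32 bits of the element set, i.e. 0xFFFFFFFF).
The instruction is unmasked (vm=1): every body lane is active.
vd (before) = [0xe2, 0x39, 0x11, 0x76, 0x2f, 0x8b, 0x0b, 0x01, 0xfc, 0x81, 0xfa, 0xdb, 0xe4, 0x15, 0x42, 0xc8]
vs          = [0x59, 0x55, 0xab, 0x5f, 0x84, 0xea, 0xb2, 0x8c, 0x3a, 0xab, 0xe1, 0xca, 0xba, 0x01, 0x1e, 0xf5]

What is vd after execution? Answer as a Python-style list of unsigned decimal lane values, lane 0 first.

vd = [187, 108, 186, 41, 171, 97, 185, 141, 198, 42, 27, 17, 94, 4294967295, 4294967295, 4294967295]

VLMAX = (256 × 2) / 32 = 16 lanes
AVL=13 ≤ VLMAX=16, so vl = 13
[0] xor(0xe2,0x59) = 0xbb
[1] xor(0x39,0x55) = 0x6c
[2] xor(0x11,0xab) = 0xba
[3] xor(0x76,0x5f) = 0x29
[4] xor(0x2f,0x84) = 0xab
[5] xor(0x8b,0xea) = 0x61
[6] xor(0x0b,0xb2) = 0xb9
[7] xor(0x01,0x8c) = 0x8d
[8] xor(0xfc,0x3a) = 0xc6
[9] xor(0x81,0xab) = 0x2a
[10] xor(0xfa,0xe1) = 0x1b
[11] xor(0xdb,0xca) = 0x11
[12] xor(0xe4,0xba) = 0x5e
[13] tail/ones = 0xffffffff
[14] tail/ones = 0xffffffff
[15] tail/ones = 0xffffffff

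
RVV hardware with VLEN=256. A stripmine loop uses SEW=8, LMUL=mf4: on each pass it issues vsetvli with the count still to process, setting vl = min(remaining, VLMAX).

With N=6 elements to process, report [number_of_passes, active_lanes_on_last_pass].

[iterations, last_vl] = [1, 6]

VLMAX = VLEN×LMUL/SEW = 256×1/4/8 = 8
N=6: ⌈6/8⌉ = 1 iters; last vl = 6 − 0×8 = 6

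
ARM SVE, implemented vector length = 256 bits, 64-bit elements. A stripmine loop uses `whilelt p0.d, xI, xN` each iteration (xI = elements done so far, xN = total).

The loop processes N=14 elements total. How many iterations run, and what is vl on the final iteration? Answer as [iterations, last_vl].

[iterations, last_vl] = [4, 2]

256-bit reg / 64-bit elem → 4 lanes
N=14: ⌈14/4⌉ = 4 iters; last vl = 14 − 3×4 = 2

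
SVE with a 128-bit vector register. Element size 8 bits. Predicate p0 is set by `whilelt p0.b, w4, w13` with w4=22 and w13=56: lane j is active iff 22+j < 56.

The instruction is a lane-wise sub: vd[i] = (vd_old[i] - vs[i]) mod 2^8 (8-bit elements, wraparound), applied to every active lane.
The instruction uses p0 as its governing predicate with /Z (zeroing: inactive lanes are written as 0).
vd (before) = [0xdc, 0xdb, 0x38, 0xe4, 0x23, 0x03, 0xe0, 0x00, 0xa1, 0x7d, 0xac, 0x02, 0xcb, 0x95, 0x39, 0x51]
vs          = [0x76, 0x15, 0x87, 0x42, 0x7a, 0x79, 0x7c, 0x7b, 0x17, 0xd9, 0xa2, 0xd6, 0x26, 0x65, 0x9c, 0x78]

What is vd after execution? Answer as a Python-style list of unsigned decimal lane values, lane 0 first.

lane count: 128 div 8 = 16
whilelt: lane j active iff 22+j < 56 → j < 34 → 16 active
lane  0: sub(0xdc,0x76) ⇒ 0x66
lane  1: sub(0xdb,0x15) ⇒ 0xc6
lane  2: sub(0x38,0x87) ⇒ 0xb1
lane  3: sub(0xe4,0x42) ⇒ 0xa2
lane  4: sub(0x23,0x7a) ⇒ 0xa9
lane  5: sub(0x03,0x79) ⇒ 0x8a
lane  6: sub(0xe0,0x7c) ⇒ 0x64
lane  7: sub(0x00,0x7b) ⇒ 0x85
lane  8: sub(0xa1,0x17) ⇒ 0x8a
lane  9: sub(0x7d,0xd9) ⇒ 0xa4
lane 10: sub(0xac,0xa2) ⇒ 0x0a
lane 11: sub(0x02,0xd6) ⇒ 0x2c
lane 12: sub(0xcb,0x26) ⇒ 0xa5
lane 13: sub(0x95,0x65) ⇒ 0x30
lane 14: sub(0x39,0x9c) ⇒ 0x9d
lane 15: sub(0x51,0x78) ⇒ 0xd9

vd = [102, 198, 177, 162, 169, 138, 100, 133, 138, 164, 10, 44, 165, 48, 157, 217]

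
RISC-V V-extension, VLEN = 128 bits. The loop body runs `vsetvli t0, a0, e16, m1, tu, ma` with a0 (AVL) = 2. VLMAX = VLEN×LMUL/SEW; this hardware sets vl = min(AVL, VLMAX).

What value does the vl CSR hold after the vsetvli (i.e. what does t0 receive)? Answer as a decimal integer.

vl = 2

VLMAX = VLEN×LMUL/SEW = 128×1/16 = 8
AVL=2 ≤ VLMAX=8, so vl = 2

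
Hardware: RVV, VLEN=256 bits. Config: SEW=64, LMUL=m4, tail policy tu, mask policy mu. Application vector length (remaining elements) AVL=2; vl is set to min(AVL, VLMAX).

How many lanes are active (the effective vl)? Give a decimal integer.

vl = 2

lanes per group: 256·4/64 = 16
vl ← min(2, 16) = 2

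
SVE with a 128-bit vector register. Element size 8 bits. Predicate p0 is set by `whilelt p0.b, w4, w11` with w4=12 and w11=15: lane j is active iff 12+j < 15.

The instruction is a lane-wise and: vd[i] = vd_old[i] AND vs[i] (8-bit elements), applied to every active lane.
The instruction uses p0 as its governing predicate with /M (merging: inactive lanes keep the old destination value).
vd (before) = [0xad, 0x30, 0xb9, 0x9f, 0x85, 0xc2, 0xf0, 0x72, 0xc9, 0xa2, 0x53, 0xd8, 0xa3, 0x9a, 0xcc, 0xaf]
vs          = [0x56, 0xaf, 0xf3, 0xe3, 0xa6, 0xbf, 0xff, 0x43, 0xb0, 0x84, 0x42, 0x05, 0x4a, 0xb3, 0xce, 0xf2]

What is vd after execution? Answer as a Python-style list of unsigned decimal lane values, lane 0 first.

register lanes = 128/8 = 16
active while 12+j < 15, i.e. j ∈ [0,3) capped at 16 ⇒ 3
lane  0: and(0xad,0x56) ⇒ 0x04
lane  1: and(0x30,0xaf) ⇒ 0x20
lane  2: and(0xb9,0xf3) ⇒ 0xb1
lane  3: tail/keep ⇒ 0x9f
lane  4: tail/keep ⇒ 0x85
lane  5: tail/keep ⇒ 0xc2
lane  6: tail/keep ⇒ 0xf0
lane  7: tail/keep ⇒ 0x72
lane  8: tail/keep ⇒ 0xc9
lane  9: tail/keep ⇒ 0xa2
lane 10: tail/keep ⇒ 0x53
lane 11: tail/keep ⇒ 0xd8
lane 12: tail/keep ⇒ 0xa3
lane 13: tail/keep ⇒ 0x9a
lane 14: tail/keep ⇒ 0xcc
lane 15: tail/keep ⇒ 0xaf

vd = [4, 32, 177, 159, 133, 194, 240, 114, 201, 162, 83, 216, 163, 154, 204, 175]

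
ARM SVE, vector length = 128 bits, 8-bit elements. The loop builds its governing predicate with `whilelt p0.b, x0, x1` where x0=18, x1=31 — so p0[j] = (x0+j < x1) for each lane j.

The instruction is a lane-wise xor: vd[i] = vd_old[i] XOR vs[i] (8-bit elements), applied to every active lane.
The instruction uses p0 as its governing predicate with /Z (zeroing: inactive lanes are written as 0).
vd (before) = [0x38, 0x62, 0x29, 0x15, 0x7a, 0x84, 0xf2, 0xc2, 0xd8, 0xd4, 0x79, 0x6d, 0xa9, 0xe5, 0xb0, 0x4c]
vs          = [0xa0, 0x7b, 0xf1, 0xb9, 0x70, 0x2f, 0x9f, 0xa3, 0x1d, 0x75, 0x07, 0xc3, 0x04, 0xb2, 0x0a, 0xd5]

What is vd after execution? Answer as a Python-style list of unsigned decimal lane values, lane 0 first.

register lanes = 128/8 = 16
p0[j] = (18+j < 31); true for j=0..12 → 13 lanes set
[0] xor(0x38,0xa0) = 0x98
[1] xor(0x62,0x7b) = 0x19
[2] xor(0x29,0xf1) = 0xd8
[3] xor(0x15,0xb9) = 0xac
[4] xor(0x7a,0x70) = 0x0a
[5] xor(0x84,0x2f) = 0xab
[6] xor(0xf2,0x9f) = 0x6d
[7] xor(0xc2,0xa3) = 0x61
[8] xor(0xd8,0x1d) = 0xc5
[9] xor(0xd4,0x75) = 0xa1
[10] xor(0x79,0x07) = 0x7e
[11] xor(0x6d,0xc3) = 0xae
[12] xor(0xa9,0x04) = 0xad
[13] tail/zero = 0x00
[14] tail/zero = 0x00
[15] tail/zero = 0x00

vd = [152, 25, 216, 172, 10, 171, 109, 97, 197, 161, 126, 174, 173, 0, 0, 0]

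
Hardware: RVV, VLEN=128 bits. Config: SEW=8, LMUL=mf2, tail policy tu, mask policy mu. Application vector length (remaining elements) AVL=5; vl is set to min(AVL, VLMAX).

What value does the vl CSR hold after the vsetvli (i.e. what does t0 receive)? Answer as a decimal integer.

vl = 5

lanes per group: 128·1/2/8 = 8
vl ← min(5, 8) = 5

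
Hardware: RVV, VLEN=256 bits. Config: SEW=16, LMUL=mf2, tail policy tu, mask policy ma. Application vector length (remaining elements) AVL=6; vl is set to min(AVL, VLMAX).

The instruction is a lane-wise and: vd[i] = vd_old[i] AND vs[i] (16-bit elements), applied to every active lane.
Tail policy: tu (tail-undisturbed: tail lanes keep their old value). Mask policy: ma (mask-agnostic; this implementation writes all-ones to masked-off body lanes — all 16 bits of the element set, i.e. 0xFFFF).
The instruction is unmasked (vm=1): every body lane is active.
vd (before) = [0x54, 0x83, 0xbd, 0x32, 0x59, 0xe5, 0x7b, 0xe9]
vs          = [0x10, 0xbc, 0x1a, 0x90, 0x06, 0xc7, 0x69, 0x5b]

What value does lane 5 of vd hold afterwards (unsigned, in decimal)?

VLMAX = (256 × 1/2) / 16 = 8 lanes
AVL=6 ≤ VLMAX=8, so vl = 6
[0] and(0x54,0x10) = 0x10
[1] and(0x83,0xbc) = 0x80
[2] and(0xbd,0x1a) = 0x18
[3] and(0x32,0x90) = 0x10
[4] and(0x59,0x06) = 0x00
[5] and(0xe5,0xc7) = 0xc5
[6] tail/keep = 0x7b
[7] tail/keep = 0xe9

vd[5] = 197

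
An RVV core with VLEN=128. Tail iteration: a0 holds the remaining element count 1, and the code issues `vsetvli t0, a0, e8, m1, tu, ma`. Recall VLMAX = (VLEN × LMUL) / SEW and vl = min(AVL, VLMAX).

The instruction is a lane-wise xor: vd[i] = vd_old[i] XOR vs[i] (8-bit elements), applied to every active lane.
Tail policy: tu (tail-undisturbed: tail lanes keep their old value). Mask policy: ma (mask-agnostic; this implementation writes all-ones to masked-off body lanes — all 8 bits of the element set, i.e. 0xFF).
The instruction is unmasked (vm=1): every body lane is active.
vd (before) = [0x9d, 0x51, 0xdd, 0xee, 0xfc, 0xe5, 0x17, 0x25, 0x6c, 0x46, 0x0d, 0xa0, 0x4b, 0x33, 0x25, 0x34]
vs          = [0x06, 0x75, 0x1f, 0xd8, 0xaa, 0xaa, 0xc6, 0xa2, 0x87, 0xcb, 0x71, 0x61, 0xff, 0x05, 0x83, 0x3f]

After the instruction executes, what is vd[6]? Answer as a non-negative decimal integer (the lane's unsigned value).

VLMAX = (128 × 1) / 8 = 16 lanes
vl = min(AVL, VLMAX) = min(1, 16) = 1
lane  0: xor(0x9d,0x06) ⇒ 0x9b
lane  1: tail/keep ⇒ 0x51
lane  2: tail/keep ⇒ 0xdd
lane  3: tail/keep ⇒ 0xee
lane  4: tail/keep ⇒ 0xfc
lane  5: tail/keep ⇒ 0xe5
lane  6: tail/keep ⇒ 0x17
lane  7: tail/keep ⇒ 0x25
lane  8: tail/keep ⇒ 0x6c
lane  9: tail/keep ⇒ 0x46
lane 10: tail/keep ⇒ 0x0d
lane 11: tail/keep ⇒ 0xa0
lane 12: tail/keep ⇒ 0x4b
lane 13: tail/keep ⇒ 0x33
lane 14: tail/keep ⇒ 0x25
lane 15: tail/keep ⇒ 0x34

vd[6] = 23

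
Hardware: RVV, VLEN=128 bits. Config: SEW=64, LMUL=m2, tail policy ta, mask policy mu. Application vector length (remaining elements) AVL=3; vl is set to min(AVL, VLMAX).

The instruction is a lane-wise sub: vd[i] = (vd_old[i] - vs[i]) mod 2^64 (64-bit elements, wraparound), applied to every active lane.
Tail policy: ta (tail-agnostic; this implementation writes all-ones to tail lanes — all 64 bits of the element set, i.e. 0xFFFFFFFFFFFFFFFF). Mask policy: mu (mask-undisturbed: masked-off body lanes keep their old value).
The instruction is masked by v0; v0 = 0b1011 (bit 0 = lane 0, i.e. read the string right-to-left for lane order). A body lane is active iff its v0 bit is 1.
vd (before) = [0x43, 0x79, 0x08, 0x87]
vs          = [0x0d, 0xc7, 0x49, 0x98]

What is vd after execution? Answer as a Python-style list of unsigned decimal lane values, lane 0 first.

vd = [54, 18446744073709551538, 8, 18446744073709551615]

VLMAX = VLEN×LMUL/SEW = 128×2/64 = 4
vl ← min(3, 4) = 3
[0] sub(0x43,0x0d) = 0x36
[1] sub(0x79,0xc7) = 0xffffffffffffffb2
[2] mask-off/keep = 0x08
[3] tail/ones = 0xffffffffffffffff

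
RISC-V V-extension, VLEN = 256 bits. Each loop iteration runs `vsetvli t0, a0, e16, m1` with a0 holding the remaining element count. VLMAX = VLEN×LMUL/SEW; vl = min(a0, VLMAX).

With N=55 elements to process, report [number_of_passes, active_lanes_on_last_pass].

VLMAX = VLEN×LMUL/SEW = 256×1/16 = 16
N=55: ⌈55/16⌉ = 4 iters; last vl = 55 − 3×16 = 7

[iterations, last_vl] = [4, 7]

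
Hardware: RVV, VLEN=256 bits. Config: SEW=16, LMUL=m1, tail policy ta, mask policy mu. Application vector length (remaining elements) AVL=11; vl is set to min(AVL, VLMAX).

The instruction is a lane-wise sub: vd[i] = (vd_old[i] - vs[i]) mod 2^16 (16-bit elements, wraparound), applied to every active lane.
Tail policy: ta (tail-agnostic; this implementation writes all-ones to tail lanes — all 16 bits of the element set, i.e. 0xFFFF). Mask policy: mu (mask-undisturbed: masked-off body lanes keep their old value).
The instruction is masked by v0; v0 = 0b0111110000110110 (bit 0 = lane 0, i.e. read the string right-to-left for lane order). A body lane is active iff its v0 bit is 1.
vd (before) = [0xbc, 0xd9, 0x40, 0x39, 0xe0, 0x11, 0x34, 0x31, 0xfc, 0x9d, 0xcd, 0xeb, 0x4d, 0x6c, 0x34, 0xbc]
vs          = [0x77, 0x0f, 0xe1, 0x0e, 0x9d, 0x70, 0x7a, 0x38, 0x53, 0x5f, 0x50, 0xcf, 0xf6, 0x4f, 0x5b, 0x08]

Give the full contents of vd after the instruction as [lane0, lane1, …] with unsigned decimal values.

vd = [188, 202, 65375, 57, 67, 65441, 52, 49, 252, 157, 125, 65535, 65535, 65535, 65535, 65535]

lanes per group: 256·1/16 = 16
vl = min(AVL, VLMAX) = min(11, 16) = 11
  i=0: mask-off/keep → 188
  i=1: sub(0xd9,0x0f) → 202
  i=2: sub(0x40,0xe1) → 65375
  i=3: mask-off/keep → 57
  i=4: sub(0xe0,0x9d) → 67
  i=5: sub(0x11,0x70) → 65441
  i=6: mask-off/keep → 52
  i=7: mask-off/keep → 49
  i=8: mask-off/keep → 252
  i=9: mask-off/keep → 157
  i=10: sub(0xcd,0x50) → 125
  i=11: tail/ones → 65535
  i=12: tail/ones → 65535
  i=13: tail/ones → 65535
  i=14: tail/ones → 65535
  i=15: tail/ones → 65535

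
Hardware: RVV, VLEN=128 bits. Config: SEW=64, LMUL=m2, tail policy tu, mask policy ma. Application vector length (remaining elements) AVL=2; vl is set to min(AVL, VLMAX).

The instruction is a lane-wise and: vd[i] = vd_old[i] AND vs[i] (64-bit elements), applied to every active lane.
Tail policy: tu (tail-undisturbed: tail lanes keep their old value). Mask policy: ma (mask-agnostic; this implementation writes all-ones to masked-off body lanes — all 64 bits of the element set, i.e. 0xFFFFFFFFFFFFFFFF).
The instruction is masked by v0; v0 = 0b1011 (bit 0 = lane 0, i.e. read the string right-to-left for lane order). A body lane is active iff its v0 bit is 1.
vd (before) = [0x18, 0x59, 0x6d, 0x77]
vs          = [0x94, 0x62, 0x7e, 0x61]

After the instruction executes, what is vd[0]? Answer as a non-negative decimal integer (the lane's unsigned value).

lanes per group: 128·2/64 = 4
vl ← min(2, 4) = 2
lane  0: and(0x18,0x94) ⇒ 0x10
lane  1: and(0x59,0x62) ⇒ 0x40
lane  2: tail/keep ⇒ 0x6d
lane  3: tail/keep ⇒ 0x77

vd[0] = 16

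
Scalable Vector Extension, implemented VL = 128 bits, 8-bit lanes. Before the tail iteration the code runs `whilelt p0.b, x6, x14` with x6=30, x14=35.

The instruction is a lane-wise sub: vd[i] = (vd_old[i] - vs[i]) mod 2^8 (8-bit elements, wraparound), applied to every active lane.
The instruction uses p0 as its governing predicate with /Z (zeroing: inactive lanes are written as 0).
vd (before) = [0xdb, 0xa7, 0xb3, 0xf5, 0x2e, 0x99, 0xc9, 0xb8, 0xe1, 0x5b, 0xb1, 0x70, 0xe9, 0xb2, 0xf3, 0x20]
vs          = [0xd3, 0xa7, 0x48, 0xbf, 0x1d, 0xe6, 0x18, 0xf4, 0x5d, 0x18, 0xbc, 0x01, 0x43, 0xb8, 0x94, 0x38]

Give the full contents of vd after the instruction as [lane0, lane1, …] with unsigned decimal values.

vd = [8, 0, 107, 54, 17, 0, 0, 0, 0, 0, 0, 0, 0, 0, 0, 0]

register lanes = 128/8 = 16
p0[j] = (30+j < 35); true for j=0..4 → 5 lanes set
[0] sub(0xdb,0xd3) = 0x08
[1] sub(0xa7,0xa7) = 0x00
[2] sub(0xb3,0x48) = 0x6b
[3] sub(0xf5,0xbf) = 0x36
[4] sub(0x2e,0x1d) = 0x11
[5] tail/zero = 0x00
[6] tail/zero = 0x00
[7] tail/zero = 0x00
[8] tail/zero = 0x00
[9] tail/zero = 0x00
[10] tail/zero = 0x00
[11] tail/zero = 0x00
[12] tail/zero = 0x00
[13] tail/zero = 0x00
[14] tail/zero = 0x00
[15] tail/zero = 0x00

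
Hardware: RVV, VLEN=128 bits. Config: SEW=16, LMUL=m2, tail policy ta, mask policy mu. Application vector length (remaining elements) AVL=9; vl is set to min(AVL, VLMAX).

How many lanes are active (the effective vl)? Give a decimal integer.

vl = 9

VLMAX = VLEN×LMUL/SEW = 128×2/16 = 16
vl ← min(9, 16) = 9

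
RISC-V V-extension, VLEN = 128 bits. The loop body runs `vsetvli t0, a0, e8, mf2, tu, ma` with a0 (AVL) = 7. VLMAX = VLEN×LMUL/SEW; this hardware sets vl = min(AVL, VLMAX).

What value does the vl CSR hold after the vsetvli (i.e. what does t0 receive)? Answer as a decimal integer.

VLMAX = VLEN×LMUL/SEW = 128×1/2/8 = 8
AVL=7 ≤ VLMAX=8, so vl = 7

vl = 7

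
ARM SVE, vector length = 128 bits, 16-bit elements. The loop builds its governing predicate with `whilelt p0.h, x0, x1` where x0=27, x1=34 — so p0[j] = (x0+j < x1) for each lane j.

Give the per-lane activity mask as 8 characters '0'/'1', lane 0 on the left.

128-bit reg / 16-bit elem → 8 lanes
whilelt: lane j active iff 27+j < 34 → j < 7 → 7 active
bits (lane 0 leftmost): 11111110

predicate = 11111110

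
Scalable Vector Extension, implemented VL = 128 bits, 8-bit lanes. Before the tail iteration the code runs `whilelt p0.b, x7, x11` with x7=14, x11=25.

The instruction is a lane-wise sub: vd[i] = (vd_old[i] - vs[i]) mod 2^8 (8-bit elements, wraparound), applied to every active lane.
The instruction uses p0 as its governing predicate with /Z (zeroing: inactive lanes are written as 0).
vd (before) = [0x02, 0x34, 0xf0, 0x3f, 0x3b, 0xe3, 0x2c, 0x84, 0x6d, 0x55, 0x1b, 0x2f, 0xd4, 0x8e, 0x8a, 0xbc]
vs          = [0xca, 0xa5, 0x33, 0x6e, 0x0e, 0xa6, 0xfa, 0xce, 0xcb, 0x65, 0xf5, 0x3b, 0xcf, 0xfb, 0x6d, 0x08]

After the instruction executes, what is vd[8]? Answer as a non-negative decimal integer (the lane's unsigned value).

128-bit reg / 8-bit elem → 16 lanes
whilelt: lane j active iff 14+j < 25 → j < 11 → 11 active
vd[0] sub(0x02,0xca) -> 0x38
vd[1] sub(0x34,0xa5) -> 0x8f
vd[2] sub(0xf0,0x33) -> 0xbd
vd[3] sub(0x3f,0x6e) -> 0xd1
vd[4] sub(0x3b,0x0e) -> 0x2d
vd[5] sub(0xe3,0xa6) -> 0x3d
vd[6] sub(0x2c,0xfa) -> 0x32
vd[7] sub(0x84,0xce) -> 0xb6
vd[8] sub(0x6d,0xcb) -> 0xa2
vd[9] sub(0x55,0x65) -> 0xf0
vd[10] sub(0x1b,0xf5) -> 0x26
vd[11] tail/zero -> 0x00
vd[12] tail/zero -> 0x00
vd[13] tail/zero -> 0x00
vd[14] tail/zero -> 0x00
vd[15] tail/zero -> 0x00

vd[8] = 162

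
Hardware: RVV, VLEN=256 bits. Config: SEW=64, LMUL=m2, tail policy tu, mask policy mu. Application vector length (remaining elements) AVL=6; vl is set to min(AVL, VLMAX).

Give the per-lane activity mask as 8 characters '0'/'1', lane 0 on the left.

lanes per group: 256·2/64 = 8
vl ← min(6, 8) = 6
bits (lane 0 leftmost): 11111100

predicate = 11111100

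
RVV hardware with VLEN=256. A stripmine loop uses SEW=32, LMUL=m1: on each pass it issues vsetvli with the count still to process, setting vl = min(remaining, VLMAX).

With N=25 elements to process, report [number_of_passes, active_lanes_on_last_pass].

VLMAX = VLEN×LMUL/SEW = 256×1/32 = 8
25 elements at 8/iter → 4 passes, remainder 1 on the last

[iterations, last_vl] = [4, 1]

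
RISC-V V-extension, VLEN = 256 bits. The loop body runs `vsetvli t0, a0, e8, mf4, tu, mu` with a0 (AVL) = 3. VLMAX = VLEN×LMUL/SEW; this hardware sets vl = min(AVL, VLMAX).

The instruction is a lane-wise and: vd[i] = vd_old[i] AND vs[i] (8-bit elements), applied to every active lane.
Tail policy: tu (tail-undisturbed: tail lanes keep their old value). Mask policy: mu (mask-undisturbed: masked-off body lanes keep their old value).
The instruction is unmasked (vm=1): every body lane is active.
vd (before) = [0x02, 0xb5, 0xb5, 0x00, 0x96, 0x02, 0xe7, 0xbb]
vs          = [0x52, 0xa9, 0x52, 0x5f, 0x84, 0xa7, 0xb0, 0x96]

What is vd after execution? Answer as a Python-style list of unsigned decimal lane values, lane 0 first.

vd = [2, 161, 16, 0, 150, 2, 231, 187]

lanes per group: 256·1/4/8 = 8
AVL=3 ≤ VLMAX=8, so vl = 3
[0] and(0x02,0x52) = 0x02
[1] and(0xb5,0xa9) = 0xa1
[2] and(0xb5,0x52) = 0x10
[3] tail/keep = 0x00
[4] tail/keep = 0x96
[5] tail/keep = 0x02
[6] tail/keep = 0xe7
[7] tail/keep = 0xbb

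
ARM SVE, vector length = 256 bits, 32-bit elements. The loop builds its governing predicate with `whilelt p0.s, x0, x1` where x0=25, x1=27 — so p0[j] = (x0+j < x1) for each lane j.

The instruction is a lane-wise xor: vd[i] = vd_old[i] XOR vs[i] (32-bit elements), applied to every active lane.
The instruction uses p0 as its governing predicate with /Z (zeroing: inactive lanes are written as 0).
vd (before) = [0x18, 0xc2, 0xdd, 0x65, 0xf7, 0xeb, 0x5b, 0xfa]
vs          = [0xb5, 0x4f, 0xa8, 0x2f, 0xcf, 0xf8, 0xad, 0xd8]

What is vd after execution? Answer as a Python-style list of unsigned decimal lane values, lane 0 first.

vd = [173, 141, 0, 0, 0, 0, 0, 0]

256-bit reg / 32-bit elem → 8 lanes
p0[j] = (25+j < 27); true for j=0..1 → 2 lanes set
vd[0] xor(0x18,0xb5) -> 0xad
vd[1] xor(0xc2,0x4f) -> 0x8d
vd[2] tail/zero -> 0x00
vd[3] tail/zero -> 0x00
vd[4] tail/zero -> 0x00
vd[5] tail/zero -> 0x00
vd[6] tail/zero -> 0x00
vd[7] tail/zero -> 0x00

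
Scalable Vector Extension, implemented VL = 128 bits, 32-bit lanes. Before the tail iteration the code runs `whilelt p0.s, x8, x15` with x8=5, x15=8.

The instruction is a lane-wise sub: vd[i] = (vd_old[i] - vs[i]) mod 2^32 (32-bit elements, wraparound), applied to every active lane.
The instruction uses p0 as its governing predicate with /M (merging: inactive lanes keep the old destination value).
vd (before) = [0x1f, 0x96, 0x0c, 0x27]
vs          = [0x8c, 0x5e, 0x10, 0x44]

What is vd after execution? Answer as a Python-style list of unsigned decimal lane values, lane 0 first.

128-bit reg / 32-bit elem → 4 lanes
whilelt: lane j active iff 5+j < 8 → j < 3 → 3 active
lane  0: sub(0x1f,0x8c) ⇒ 0xffffff93
lane  1: sub(0x96,0x5e) ⇒ 0x38
lane  2: sub(0x0c,0x10) ⇒ 0xfffffffc
lane  3: tail/keep ⇒ 0x27

vd = [4294967187, 56, 4294967292, 39]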